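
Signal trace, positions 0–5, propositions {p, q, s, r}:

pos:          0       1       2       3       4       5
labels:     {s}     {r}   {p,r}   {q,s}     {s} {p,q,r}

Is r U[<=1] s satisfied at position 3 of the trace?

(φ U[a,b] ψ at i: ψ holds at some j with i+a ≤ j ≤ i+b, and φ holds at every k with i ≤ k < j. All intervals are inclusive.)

True

Need some j in [3,4] with s, and r at every k in [3,j-1].
  j=3: s holds; no prefix to check → satisfied.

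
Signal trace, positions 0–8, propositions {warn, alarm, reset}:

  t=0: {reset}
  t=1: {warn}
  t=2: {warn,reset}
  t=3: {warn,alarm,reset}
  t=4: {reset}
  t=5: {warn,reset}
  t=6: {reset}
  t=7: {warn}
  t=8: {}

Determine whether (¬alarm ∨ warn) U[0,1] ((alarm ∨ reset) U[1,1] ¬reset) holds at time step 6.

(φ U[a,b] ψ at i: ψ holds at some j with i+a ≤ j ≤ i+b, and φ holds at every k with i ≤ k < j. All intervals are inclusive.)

Need some j in [6,7] with ((alarm ∨ reset) U[1,1] ¬reset), and (¬alarm ∨ warn) at every k in [6,j-1].
  j=6: ((alarm ∨ reset) U[1,1] ¬reset) holds; no prefix to check → satisfied.

True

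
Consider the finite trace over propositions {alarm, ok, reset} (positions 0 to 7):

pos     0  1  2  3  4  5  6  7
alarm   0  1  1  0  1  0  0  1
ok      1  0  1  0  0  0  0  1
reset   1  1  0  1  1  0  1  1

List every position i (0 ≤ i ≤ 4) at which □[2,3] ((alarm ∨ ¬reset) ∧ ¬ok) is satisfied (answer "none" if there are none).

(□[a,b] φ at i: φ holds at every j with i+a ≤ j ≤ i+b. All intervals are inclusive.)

2

Evaluate at each i in [0,4]:
  i=0: ✗ (fails at j=2)
  i=1: ✗ (fails at j=3)
  i=2: ✓ (all of [4,5])
  i=3: ✗ (fails at j=6)
  i=4: ✗ (fails at j=6)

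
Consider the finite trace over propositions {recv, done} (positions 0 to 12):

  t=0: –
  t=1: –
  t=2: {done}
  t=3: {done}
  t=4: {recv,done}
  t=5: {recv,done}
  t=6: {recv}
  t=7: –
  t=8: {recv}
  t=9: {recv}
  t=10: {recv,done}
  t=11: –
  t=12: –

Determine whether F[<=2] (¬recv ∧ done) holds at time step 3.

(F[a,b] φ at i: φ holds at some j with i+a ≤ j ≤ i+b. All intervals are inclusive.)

Check (¬recv ∧ done) at each j in [3,5]:
  j=3: true
  j=4: false
  j=5: false
Found at j=3 → formula holds.

Yes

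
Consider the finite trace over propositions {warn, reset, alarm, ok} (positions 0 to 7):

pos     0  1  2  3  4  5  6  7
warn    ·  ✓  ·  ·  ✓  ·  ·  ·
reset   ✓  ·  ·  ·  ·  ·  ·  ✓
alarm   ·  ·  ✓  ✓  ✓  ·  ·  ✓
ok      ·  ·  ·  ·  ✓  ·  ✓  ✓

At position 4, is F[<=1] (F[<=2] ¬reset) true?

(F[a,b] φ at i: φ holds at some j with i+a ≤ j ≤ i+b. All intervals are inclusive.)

Yes

Check F[<=2] ¬reset at each j in [4,5]:
  j=4: holds (witness at 4)
  j=5: holds (witness at 5)
Found at j=4 → formula holds.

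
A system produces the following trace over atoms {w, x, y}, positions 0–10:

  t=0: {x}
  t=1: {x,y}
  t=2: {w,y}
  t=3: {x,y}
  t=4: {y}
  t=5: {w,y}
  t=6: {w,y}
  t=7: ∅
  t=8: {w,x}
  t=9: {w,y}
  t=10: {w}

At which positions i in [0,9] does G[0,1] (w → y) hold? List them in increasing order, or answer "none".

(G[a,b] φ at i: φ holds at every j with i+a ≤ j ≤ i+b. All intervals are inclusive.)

Evaluate at each i in [0,9]:
  i=0: ✓ (all of [0,1])
  i=1: ✓ (all of [1,2])
  i=2: ✓ (all of [2,3])
  i=3: ✓ (all of [3,4])
  i=4: ✓ (all of [4,5])
  i=5: ✓ (all of [5,6])
  i=6: ✓ (all of [6,7])
  i=7: ✗ (fails at j=8)
  i=8: ✗ (fails at j=8)
  i=9: ✗ (fails at j=10)

0, 1, 2, 3, 4, 5, 6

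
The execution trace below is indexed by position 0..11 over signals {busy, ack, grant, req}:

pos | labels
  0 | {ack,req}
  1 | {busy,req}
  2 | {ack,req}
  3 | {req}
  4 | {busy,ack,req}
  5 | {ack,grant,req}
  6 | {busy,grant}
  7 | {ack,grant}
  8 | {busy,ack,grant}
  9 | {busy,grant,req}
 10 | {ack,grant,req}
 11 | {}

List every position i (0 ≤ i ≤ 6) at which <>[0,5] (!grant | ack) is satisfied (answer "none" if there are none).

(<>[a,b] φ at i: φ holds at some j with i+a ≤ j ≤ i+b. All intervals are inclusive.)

0, 1, 2, 3, 4, 5, 6

Evaluate at each i in [0,6]:
  i=0: ✓ (witness j=0)
  i=1: ✓ (witness j=1)
  i=2: ✓ (witness j=2)
  i=3: ✓ (witness j=3)
  i=4: ✓ (witness j=4)
  i=5: ✓ (witness j=5)
  i=6: ✓ (witness j=7)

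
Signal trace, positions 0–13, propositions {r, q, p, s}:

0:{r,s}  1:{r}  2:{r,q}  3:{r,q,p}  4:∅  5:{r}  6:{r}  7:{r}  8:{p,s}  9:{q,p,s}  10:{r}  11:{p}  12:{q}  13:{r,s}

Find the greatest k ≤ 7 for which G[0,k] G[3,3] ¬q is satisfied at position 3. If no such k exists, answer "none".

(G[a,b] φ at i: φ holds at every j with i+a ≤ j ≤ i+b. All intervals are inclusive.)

G[3,3] ¬q must hold from j=3 onward; find where it first fails.
  j=3: holds
  j=4: holds
  j=5: holds
  j=6: fails
Holds on [3,5], so largest k = 2.

2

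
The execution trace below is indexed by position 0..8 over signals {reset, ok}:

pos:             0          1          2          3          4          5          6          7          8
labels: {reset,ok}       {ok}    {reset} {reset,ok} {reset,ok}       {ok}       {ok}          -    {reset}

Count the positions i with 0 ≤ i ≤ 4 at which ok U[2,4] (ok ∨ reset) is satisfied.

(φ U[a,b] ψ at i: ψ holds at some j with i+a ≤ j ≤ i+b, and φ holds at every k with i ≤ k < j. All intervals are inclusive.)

Evaluate at each i in [0,4]:
  i=0: ✓ (rhs at j=2; lhs holds on [0,1])
  i=1: ✗ (lhs fails at k=2 before rhs at j=3)
  i=2: ✗ (lhs fails at k=2 before rhs at j=4)
  i=3: ✓ (rhs at j=5; lhs holds on [3,4])
  i=4: ✓ (rhs at j=6; lhs holds on [4,5])
Positions where it holds: {0, 3, 4} → 3.

3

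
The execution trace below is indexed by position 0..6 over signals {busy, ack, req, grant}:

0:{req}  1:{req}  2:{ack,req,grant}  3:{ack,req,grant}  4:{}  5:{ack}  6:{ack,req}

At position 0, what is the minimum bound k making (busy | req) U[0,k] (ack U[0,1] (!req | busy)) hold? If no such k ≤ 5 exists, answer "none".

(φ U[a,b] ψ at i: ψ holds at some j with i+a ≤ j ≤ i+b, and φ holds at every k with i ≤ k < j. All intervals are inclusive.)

Need earliest j ≥ 0 with (ack U[0,1] (!req | busy)), and (busy | req) at every k in [0,j-1].
  j=0: rhs fails.
  j=1: rhs fails.
  j=2: rhs fails.
  j=3: rhs holds; lhs holds on [0,2]. k = 3.

3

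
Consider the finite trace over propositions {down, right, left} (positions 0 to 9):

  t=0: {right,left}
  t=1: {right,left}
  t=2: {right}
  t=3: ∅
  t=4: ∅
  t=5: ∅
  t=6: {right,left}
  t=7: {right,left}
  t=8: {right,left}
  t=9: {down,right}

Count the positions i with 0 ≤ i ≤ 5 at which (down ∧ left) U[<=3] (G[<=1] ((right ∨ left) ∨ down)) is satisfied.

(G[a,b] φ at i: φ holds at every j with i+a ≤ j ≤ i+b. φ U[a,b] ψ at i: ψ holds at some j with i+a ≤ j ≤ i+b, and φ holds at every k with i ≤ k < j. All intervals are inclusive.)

Evaluate at each i in [0,5]:
  i=0: ✓ (rhs at j=0)
  i=1: ✓ (rhs at j=1)
  i=2: ✗ (no rhs in [2,5])
  i=3: ✗ (lhs fails at k=3 before rhs at j=6)
  i=4: ✗ (lhs fails at k=4 before rhs at j=6)
  i=5: ✗ (lhs fails at k=5 before rhs at j=6)
Positions where it holds: {0, 1} → 2.

2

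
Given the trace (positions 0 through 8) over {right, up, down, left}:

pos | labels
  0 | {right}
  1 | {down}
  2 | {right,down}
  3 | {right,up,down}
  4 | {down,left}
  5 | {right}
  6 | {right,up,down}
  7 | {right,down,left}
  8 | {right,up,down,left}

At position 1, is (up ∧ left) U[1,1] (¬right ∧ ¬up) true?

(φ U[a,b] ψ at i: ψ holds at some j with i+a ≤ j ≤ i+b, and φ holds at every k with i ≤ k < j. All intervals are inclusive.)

No

Need some j in [2,2] with (¬right ∧ ¬up), and (up ∧ left) at every k in [1,j-1].
  j=2: (¬right ∧ ¬up) false.
No j in the window works → until fails.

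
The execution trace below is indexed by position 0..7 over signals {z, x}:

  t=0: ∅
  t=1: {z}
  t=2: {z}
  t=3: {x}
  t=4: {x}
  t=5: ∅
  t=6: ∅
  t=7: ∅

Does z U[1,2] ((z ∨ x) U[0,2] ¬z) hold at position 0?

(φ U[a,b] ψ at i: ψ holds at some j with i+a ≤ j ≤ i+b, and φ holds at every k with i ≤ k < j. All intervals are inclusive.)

Need some j in [1,2] with ((z ∨ x) U[0,2] ¬z), and z at every k in [0,j-1].
  j=1: ((z ∨ x) U[0,2] ¬z) holds, but z fails at k=0 → not this j.
  j=2: ((z ∨ x) U[0,2] ¬z) holds, but z fails at k=0 → not this j.
No j in the window works → until fails.

Does not hold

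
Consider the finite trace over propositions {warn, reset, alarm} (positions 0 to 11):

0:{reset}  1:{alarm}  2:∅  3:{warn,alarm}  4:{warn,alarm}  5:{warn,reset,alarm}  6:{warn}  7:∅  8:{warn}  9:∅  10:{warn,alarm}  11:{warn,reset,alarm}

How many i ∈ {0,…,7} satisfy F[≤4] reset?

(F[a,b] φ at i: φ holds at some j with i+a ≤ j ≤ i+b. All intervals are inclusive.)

7

Evaluate at each i in [0,7]:
  i=0: ✓ (witness j=0)
  i=1: ✓ (witness j=5)
  i=2: ✓ (witness j=5)
  i=3: ✓ (witness j=5)
  i=4: ✓ (witness j=5)
  i=5: ✓ (witness j=5)
  i=6: ✗ (none in [6,10])
  i=7: ✓ (witness j=11)
Positions where it holds: {0, 1, 2, 3, 4, 5, 7} → 7.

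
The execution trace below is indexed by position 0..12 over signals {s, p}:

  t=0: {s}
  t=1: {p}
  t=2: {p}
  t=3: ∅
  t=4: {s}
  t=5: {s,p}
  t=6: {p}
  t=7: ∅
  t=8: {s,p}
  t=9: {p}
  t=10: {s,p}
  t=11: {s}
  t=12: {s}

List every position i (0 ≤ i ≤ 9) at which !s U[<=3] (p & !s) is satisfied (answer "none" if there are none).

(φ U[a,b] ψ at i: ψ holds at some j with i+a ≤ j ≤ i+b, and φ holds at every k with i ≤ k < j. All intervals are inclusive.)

Evaluate at each i in [0,9]:
  i=0: ✗ (lhs fails at k=0 before rhs at j=1)
  i=1: ✓ (rhs at j=1)
  i=2: ✓ (rhs at j=2)
  i=3: ✗ (lhs fails at k=4 before rhs at j=6)
  i=4: ✗ (lhs fails at k=4 before rhs at j=6)
  i=5: ✗ (lhs fails at k=5 before rhs at j=6)
  i=6: ✓ (rhs at j=6)
  i=7: ✗ (lhs fails at k=8 before rhs at j=9)
  i=8: ✗ (lhs fails at k=8 before rhs at j=9)
  i=9: ✓ (rhs at j=9)

1, 2, 6, 9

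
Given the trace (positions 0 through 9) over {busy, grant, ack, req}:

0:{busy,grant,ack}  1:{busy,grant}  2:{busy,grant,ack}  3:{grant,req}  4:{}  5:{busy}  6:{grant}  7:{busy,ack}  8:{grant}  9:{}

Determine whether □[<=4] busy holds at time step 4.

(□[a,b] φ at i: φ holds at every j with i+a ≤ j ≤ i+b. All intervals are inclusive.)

Does not hold

Check busy at every j in [4,8]:
  j=4: false
  j=5: true
  j=6: false
  j=7: true
  j=8: false
Fails at j=4 → formula fails.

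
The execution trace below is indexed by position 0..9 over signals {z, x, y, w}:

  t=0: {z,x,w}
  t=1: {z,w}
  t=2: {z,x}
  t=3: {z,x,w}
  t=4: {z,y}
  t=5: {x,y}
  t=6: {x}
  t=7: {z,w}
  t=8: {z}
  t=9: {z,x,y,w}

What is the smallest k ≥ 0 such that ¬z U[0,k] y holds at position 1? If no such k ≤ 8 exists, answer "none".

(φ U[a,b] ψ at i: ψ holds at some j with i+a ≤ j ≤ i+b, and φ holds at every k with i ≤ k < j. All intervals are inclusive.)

none

Need earliest j ≥ 1 with y, and ¬z at every k in [1,j-1].
  j=1: rhs fails.
  j=2: rhs fails.
  j=3: rhs fails.
  j=4: rhs holds but lhs fails at k=1.
  j=5: rhs holds but lhs fails at k=1.
  j=6: rhs fails.
  j=7: rhs fails.
  j=8: rhs fails.
  j=9: rhs holds but lhs fails at k=1.
No witness within the range → none.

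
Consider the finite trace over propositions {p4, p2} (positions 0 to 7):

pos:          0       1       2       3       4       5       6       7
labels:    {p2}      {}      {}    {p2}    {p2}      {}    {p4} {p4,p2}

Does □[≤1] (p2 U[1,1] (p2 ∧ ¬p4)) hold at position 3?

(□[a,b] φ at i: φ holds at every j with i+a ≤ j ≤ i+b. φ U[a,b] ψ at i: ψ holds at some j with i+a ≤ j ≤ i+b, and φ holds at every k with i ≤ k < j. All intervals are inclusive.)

Check (p2 U[1,1] (p2 ∧ ¬p4)) at every j in [3,4]:
  j=3: holds
  j=4: fails
Fails at j=4 → formula fails.

False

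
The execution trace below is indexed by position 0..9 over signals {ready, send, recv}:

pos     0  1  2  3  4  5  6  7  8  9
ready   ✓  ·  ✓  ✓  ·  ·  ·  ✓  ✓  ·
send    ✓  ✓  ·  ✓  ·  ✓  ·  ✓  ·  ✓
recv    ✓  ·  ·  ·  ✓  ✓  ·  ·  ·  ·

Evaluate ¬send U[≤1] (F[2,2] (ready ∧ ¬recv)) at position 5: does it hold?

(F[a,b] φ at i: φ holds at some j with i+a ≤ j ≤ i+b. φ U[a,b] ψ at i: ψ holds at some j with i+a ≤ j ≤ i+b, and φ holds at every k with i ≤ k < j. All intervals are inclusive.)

Yes

Need some j in [5,6] with F[2,2] (ready ∧ ¬recv), and ¬send at every k in [5,j-1].
  j=5: F[2,2] (ready ∧ ¬recv) holds; no prefix to check → satisfied.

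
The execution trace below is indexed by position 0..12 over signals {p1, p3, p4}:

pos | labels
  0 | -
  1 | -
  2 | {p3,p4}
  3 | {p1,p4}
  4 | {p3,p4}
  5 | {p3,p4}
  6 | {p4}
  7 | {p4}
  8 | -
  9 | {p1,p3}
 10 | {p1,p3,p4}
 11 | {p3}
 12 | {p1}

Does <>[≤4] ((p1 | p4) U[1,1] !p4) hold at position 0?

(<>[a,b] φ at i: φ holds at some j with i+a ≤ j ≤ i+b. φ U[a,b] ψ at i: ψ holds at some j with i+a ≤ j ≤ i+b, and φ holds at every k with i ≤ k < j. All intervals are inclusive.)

Check ((p1 | p4) U[1,1] !p4) at each j in [0,4]:
  j=0: fails
  j=1: fails
  j=2: fails
  j=3: fails
  j=4: fails
No position in the window satisfies it → formula fails.

False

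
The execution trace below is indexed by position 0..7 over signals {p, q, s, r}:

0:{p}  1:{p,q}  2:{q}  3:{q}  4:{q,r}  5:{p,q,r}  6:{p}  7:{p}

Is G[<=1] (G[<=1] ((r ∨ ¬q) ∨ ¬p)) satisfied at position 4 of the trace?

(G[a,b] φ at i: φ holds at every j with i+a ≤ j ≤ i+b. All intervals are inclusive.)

Holds

Check G[<=1] ((r ∨ ¬q) ∨ ¬p) at every j in [4,5]:
  j=4: holds on [4,5]
  j=5: holds on [5,6]
All positions satisfy it → formula holds.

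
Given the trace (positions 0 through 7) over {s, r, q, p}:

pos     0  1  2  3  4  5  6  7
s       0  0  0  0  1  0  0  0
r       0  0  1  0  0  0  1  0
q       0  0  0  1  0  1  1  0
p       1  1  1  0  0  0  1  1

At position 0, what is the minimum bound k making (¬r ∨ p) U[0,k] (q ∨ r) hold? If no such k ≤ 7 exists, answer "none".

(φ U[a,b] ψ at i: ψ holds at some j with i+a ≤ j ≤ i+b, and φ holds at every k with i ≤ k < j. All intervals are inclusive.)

Need earliest j ≥ 0 with (q ∨ r), and (¬r ∨ p) at every k in [0,j-1].
  j=0: rhs fails.
  j=1: rhs fails.
  j=2: rhs holds; lhs holds on [0,1]. k = 2.

2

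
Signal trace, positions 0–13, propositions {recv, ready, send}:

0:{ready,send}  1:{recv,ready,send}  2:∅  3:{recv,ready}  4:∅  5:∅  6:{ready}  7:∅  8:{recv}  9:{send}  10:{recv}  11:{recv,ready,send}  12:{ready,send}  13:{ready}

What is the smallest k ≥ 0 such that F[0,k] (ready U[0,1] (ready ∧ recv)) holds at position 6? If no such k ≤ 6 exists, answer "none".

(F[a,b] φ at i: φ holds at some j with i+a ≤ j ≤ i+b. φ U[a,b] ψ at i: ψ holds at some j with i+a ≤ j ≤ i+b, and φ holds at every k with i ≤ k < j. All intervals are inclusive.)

5

Scan j = 6,7,… for (ready U[0,1] (ready ∧ recv)):
  j=6: fails
  j=7: fails
  j=8: fails
  j=9: fails
  j=10: fails
  j=11: holds
First hit at j=11, so smallest k = 11-6 = 5.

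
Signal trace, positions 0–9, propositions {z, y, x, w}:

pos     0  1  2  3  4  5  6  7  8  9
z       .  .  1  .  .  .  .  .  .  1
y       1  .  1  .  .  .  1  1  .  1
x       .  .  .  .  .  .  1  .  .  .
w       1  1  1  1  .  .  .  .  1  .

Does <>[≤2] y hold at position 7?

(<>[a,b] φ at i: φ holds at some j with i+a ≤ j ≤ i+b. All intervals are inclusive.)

Check y at each j in [7,9]:
  j=7: true
  j=8: false
  j=9: true
Found at j=7 → formula holds.

Yes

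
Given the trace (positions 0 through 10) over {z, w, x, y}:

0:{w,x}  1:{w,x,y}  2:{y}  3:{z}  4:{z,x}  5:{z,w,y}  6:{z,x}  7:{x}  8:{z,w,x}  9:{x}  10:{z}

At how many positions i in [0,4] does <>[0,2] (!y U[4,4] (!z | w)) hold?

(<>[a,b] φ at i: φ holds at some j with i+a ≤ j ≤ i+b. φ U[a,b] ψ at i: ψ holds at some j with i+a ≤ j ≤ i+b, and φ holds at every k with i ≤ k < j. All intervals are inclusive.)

Evaluate at each i in [0,4]:
  i=0: ✗ (none in [0,2])
  i=1: ✗ (none in [1,3])
  i=2: ✗ (none in [2,4])
  i=3: ✗ (none in [3,5])
  i=4: ✗ (none in [4,6])
Positions where it holds: {} → 0.

0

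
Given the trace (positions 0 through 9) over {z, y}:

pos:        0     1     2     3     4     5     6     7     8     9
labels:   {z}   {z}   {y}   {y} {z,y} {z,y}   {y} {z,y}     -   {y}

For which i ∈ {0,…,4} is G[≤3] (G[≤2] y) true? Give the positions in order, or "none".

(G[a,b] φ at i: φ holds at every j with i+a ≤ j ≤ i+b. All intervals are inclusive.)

2

Evaluate at each i in [0,4]:
  i=0: ✗ (fails at j=0)
  i=1: ✗ (fails at j=1)
  i=2: ✓ (all of [2,5])
  i=3: ✗ (fails at j=6)
  i=4: ✗ (fails at j=6)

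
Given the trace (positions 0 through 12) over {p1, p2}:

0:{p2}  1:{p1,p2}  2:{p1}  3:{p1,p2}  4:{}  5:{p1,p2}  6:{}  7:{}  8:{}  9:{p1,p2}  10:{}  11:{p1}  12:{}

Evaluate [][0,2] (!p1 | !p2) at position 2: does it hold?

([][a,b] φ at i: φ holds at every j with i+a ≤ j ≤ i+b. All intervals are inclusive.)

False

Check (!p1 | !p2) at every j in [2,4]:
  j=2: true
  j=3: false
  j=4: true
Fails at j=3 → formula fails.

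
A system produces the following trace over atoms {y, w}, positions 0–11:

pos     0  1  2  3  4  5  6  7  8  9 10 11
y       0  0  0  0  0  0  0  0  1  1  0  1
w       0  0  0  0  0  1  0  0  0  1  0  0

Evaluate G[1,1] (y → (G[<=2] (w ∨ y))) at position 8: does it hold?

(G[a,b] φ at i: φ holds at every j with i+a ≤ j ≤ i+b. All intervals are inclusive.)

Check (y → (G[<=2] (w ∨ y))) at every j in [9,9]:
  j=9: antecedent true; consequent fails at 10 → ✗
Fails at j=9 → formula fails.

Does not hold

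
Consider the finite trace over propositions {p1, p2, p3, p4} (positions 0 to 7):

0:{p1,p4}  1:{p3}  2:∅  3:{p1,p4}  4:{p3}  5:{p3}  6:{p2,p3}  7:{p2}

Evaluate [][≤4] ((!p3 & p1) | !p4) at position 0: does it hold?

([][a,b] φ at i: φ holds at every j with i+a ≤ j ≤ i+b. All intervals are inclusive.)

Check ((!p3 & p1) | !p4) at every j in [0,4]:
  j=0: true
  j=1: true
  j=2: true
  j=3: true
  j=4: true
All positions satisfy it → formula holds.

Holds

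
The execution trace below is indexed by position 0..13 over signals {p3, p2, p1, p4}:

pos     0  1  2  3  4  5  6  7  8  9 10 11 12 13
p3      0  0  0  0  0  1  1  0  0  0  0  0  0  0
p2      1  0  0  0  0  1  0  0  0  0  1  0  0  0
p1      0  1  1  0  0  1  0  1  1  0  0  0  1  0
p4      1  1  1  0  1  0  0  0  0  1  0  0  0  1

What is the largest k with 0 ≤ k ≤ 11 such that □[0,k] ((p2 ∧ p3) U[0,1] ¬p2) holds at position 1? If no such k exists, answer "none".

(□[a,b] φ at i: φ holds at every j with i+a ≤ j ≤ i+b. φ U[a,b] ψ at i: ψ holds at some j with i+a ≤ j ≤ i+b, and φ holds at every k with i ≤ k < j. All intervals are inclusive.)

((p2 ∧ p3) U[0,1] ¬p2) must hold from j=1 onward; find where it first fails.
  j=1: holds
  j=2: holds
  j=3: holds
  j=4: holds
  j=5: holds
  j=6: holds
  j=7: holds
  j=8: holds
  j=9: holds
  j=10: fails
Holds on [1,9], so largest k = 8.

8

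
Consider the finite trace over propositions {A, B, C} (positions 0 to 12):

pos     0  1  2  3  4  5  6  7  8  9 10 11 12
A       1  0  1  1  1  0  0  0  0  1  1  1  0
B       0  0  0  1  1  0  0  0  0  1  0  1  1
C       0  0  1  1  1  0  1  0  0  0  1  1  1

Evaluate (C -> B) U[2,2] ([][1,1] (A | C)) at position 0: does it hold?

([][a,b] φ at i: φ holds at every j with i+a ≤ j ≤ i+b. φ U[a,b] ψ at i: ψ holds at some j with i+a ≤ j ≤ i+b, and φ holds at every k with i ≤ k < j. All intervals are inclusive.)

Need some j in [2,2] with [][1,1] (A | C), and (C -> B) at every k in [0,j-1].
  j=2: [][1,1] (A | C) holds; (C -> B) holds at every k in [0,1] → satisfied.

Yes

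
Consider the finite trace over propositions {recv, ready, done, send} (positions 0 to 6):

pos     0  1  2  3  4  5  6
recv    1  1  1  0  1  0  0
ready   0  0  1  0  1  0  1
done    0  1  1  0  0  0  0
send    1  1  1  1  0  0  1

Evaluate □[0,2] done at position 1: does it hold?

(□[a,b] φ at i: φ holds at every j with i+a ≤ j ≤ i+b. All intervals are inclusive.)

Does not hold

Check done at every j in [1,3]:
  j=1: true
  j=2: true
  j=3: false
Fails at j=3 → formula fails.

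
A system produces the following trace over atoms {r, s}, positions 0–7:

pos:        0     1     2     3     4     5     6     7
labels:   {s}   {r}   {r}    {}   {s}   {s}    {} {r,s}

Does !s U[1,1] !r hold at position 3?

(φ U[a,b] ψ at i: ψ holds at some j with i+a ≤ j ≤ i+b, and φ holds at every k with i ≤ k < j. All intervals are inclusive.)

True

Need some j in [4,4] with !r, and !s at every k in [3,j-1].
  j=4: !r holds; !s holds at every k in [3,3] → satisfied.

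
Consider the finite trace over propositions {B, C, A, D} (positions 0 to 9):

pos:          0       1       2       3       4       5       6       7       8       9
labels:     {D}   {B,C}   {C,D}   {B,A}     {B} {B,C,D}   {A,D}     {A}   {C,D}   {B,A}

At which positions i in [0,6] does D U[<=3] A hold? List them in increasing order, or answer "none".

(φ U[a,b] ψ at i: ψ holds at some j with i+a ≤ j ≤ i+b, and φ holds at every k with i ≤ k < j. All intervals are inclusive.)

2, 3, 5, 6

Evaluate at each i in [0,6]:
  i=0: ✗ (lhs fails at k=1 before rhs at j=3)
  i=1: ✗ (lhs fails at k=1 before rhs at j=3)
  i=2: ✓ (rhs at j=3; lhs holds on [2,2])
  i=3: ✓ (rhs at j=3)
  i=4: ✗ (lhs fails at k=4 before rhs at j=6)
  i=5: ✓ (rhs at j=6; lhs holds on [5,5])
  i=6: ✓ (rhs at j=6)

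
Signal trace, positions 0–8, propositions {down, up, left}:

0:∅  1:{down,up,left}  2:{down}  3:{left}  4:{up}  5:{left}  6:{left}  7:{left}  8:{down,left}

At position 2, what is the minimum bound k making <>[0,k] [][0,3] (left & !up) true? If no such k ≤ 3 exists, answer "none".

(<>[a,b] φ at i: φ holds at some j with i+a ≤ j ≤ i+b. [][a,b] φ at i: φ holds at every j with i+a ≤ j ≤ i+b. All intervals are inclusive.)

3

Scan j = 2,3,… for [][0,3] (left & !up):
  j=2: fails
  j=3: fails
  j=4: fails
  j=5: holds
First hit at j=5, so smallest k = 5-2 = 3.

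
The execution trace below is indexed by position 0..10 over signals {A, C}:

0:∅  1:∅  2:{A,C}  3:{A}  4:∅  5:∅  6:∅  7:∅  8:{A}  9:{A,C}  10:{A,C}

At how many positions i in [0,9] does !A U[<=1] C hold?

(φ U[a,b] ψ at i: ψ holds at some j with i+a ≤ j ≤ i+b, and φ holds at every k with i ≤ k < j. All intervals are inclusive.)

Evaluate at each i in [0,9]:
  i=0: ✗ (no rhs in [0,1])
  i=1: ✓ (rhs at j=2; lhs holds on [1,1])
  i=2: ✓ (rhs at j=2)
  i=3: ✗ (no rhs in [3,4])
  i=4: ✗ (no rhs in [4,5])
  i=5: ✗ (no rhs in [5,6])
  i=6: ✗ (no rhs in [6,7])
  i=7: ✗ (no rhs in [7,8])
  i=8: ✗ (lhs fails at k=8 before rhs at j=9)
  i=9: ✓ (rhs at j=9)
Positions where it holds: {1, 2, 9} → 3.

3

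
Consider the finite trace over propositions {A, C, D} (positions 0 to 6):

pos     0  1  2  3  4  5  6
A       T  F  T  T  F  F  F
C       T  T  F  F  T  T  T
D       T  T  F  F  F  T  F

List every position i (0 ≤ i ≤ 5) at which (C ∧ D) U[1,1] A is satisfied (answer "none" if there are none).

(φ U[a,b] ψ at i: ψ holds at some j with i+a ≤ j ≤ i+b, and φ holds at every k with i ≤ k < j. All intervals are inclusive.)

1

Evaluate at each i in [0,5]:
  i=0: ✗ (no rhs in [1,1])
  i=1: ✓ (rhs at j=2; lhs holds on [1,1])
  i=2: ✗ (lhs fails at k=2 before rhs at j=3)
  i=3: ✗ (no rhs in [4,4])
  i=4: ✗ (no rhs in [5,5])
  i=5: ✗ (no rhs in [6,6])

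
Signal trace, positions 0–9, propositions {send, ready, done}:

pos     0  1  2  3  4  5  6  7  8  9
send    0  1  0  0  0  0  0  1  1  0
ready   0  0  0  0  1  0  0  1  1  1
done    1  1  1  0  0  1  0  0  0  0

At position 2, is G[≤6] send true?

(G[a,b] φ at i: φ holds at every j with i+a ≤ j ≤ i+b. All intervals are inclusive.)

No

Check send at every j in [2,8]:
  j=2: false
  j=3: false
  j=4: false
  j=5: false
  j=6: false
  j=7: true
  j=8: true
Fails at j=2 → formula fails.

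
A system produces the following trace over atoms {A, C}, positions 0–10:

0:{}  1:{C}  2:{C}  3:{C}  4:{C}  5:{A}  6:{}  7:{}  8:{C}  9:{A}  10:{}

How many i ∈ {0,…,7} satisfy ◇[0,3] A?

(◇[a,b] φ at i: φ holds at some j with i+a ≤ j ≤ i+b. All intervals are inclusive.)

6

Evaluate at each i in [0,7]:
  i=0: ✗ (none in [0,3])
  i=1: ✗ (none in [1,4])
  i=2: ✓ (witness j=5)
  i=3: ✓ (witness j=5)
  i=4: ✓ (witness j=5)
  i=5: ✓ (witness j=5)
  i=6: ✓ (witness j=9)
  i=7: ✓ (witness j=9)
Positions where it holds: {2, 3, 4, 5, 6, 7} → 6.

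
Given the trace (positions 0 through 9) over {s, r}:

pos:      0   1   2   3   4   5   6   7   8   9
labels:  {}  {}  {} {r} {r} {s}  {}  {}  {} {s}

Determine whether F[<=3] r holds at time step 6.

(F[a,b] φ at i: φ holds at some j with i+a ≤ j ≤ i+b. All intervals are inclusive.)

Check r at each j in [6,9]:
  j=6: false
  j=7: false
  j=8: false
  j=9: false
No position in the window satisfies it → formula fails.

Does not hold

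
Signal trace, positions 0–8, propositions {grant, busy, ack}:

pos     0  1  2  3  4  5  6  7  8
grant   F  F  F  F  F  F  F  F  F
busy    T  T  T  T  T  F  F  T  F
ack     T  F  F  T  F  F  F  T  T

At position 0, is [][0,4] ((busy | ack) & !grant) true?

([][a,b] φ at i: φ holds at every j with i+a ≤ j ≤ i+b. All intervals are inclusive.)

Check ((busy | ack) & !grant) at every j in [0,4]:
  j=0: true
  j=1: true
  j=2: true
  j=3: true
  j=4: true
All positions satisfy it → formula holds.

Yes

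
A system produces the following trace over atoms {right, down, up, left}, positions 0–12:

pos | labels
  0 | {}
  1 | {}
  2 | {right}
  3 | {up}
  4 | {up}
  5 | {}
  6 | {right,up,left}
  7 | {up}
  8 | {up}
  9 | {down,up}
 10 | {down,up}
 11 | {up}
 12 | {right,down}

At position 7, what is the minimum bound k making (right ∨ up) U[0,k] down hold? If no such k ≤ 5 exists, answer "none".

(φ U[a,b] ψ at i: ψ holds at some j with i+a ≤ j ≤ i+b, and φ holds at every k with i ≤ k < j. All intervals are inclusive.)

2

Need earliest j ≥ 7 with down, and (right ∨ up) at every k in [7,j-1].
  j=7: rhs fails.
  j=8: rhs fails.
  j=9: rhs holds; lhs holds on [7,8]. k = 2.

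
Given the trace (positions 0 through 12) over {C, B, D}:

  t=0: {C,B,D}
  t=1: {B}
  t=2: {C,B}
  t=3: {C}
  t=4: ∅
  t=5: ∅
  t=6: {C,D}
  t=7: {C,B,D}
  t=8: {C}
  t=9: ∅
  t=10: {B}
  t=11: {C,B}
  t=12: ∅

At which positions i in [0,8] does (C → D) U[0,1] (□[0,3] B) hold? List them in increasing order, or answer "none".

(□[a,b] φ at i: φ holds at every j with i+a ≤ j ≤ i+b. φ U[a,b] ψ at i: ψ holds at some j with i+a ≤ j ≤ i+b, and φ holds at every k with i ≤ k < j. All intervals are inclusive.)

none

Evaluate at each i in [0,8]:
  i=0: ✗ (no rhs in [0,1])
  i=1: ✗ (no rhs in [1,2])
  i=2: ✗ (no rhs in [2,3])
  i=3: ✗ (no rhs in [3,4])
  i=4: ✗ (no rhs in [4,5])
  i=5: ✗ (no rhs in [5,6])
  i=6: ✗ (no rhs in [6,7])
  i=7: ✗ (no rhs in [7,8])
  i=8: ✗ (no rhs in [8,9])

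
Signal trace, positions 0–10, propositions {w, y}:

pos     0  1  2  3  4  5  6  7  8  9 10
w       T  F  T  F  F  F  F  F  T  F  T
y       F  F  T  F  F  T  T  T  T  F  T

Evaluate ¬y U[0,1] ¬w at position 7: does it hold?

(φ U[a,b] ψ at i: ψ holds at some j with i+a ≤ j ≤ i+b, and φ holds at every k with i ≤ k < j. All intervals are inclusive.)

Need some j in [7,8] with ¬w, and ¬y at every k in [7,j-1].
  j=7: ¬w holds; no prefix to check → satisfied.

Yes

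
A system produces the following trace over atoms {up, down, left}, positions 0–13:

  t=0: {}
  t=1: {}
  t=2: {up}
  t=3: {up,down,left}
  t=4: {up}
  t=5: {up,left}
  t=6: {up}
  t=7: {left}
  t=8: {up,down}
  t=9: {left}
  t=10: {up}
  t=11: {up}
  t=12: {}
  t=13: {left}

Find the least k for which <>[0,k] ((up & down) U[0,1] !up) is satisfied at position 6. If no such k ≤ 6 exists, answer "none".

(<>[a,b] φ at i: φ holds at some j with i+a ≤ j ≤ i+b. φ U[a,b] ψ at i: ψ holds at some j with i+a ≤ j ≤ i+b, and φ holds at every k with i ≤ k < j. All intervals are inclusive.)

Scan j = 6,7,… for ((up & down) U[0,1] !up):
  j=6: fails
  j=7: holds
First hit at j=7, so smallest k = 7-6 = 1.

1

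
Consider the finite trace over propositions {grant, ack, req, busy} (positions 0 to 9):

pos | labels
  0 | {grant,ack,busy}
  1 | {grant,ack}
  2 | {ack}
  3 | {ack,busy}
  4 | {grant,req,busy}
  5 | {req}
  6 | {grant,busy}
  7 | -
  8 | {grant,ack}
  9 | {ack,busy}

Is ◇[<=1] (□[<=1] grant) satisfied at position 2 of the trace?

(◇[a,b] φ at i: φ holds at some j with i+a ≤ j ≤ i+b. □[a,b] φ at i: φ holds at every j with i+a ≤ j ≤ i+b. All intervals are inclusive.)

Does not hold

Check □[<=1] grant at each j in [2,3]:
  j=2: fails at 2
  j=3: fails at 3
No position in the window satisfies it → formula fails.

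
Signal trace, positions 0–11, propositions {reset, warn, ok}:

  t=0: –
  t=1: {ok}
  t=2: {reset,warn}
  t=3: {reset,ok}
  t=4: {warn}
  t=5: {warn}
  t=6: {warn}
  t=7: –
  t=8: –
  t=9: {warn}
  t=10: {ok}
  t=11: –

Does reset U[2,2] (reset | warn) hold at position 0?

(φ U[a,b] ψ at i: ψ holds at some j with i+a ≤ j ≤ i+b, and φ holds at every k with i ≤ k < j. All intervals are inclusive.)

Does not hold

Need some j in [2,2] with (reset | warn), and reset at every k in [0,j-1].
  j=2: (reset | warn) holds, but reset fails at k=0 → not this j.
No j in the window works → until fails.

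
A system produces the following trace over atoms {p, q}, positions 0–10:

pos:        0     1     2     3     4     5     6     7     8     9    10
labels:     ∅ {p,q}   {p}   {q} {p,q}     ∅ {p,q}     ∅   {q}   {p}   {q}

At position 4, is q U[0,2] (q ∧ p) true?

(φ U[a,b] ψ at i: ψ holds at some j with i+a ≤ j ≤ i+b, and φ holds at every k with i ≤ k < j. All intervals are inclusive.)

Yes

Need some j in [4,6] with (q ∧ p), and q at every k in [4,j-1].
  j=4: (q ∧ p) holds; no prefix to check → satisfied.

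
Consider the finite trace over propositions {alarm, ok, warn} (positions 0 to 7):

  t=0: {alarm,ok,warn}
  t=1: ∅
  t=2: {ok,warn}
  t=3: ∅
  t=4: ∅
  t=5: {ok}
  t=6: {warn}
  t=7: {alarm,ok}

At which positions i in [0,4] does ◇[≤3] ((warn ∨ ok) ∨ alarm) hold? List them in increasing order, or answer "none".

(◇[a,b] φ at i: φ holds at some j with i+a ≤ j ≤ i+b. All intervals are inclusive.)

0, 1, 2, 3, 4

Evaluate at each i in [0,4]:
  i=0: ✓ (witness j=0)
  i=1: ✓ (witness j=2)
  i=2: ✓ (witness j=2)
  i=3: ✓ (witness j=5)
  i=4: ✓ (witness j=5)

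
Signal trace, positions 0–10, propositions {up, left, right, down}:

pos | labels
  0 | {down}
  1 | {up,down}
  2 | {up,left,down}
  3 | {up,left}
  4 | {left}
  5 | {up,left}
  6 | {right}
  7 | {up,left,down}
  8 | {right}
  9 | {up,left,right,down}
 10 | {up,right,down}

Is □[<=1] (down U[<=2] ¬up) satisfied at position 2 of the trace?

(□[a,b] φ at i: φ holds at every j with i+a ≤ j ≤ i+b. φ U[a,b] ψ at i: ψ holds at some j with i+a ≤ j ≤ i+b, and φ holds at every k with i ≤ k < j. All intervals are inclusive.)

Check (down U[<=2] ¬up) at every j in [2,3]:
  j=2: fails
  j=3: fails
Fails at j=2 → formula fails.

False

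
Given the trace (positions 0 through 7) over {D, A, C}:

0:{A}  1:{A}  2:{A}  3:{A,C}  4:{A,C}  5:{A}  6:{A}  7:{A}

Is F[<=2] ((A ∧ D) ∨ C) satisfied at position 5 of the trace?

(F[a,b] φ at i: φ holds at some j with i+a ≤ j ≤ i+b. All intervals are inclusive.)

Does not hold

Check ((A ∧ D) ∨ C) at each j in [5,7]:
  j=5: false
  j=6: false
  j=7: false
No position in the window satisfies it → formula fails.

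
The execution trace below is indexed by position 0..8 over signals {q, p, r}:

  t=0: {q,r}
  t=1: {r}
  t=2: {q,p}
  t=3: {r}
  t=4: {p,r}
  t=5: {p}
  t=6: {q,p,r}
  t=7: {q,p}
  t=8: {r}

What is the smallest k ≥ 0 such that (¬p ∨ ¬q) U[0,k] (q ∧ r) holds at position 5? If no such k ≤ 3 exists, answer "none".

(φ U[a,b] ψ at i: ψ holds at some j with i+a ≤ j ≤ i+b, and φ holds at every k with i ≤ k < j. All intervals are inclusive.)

Need earliest j ≥ 5 with (q ∧ r), and (¬p ∨ ¬q) at every k in [5,j-1].
  j=5: rhs fails.
  j=6: rhs holds; lhs holds on [5,5]. k = 1.

1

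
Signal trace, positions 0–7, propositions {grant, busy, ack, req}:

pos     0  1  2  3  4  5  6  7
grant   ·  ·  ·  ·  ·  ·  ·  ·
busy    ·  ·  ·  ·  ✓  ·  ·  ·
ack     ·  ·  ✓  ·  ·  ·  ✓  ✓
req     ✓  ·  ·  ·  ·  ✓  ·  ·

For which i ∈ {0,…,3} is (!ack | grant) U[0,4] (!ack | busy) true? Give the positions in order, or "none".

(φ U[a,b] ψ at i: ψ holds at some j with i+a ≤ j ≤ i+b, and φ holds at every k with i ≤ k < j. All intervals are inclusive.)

0, 1, 3

Evaluate at each i in [0,3]:
  i=0: ✓ (rhs at j=0)
  i=1: ✓ (rhs at j=1)
  i=2: ✗ (lhs fails at k=2 before rhs at j=3)
  i=3: ✓ (rhs at j=3)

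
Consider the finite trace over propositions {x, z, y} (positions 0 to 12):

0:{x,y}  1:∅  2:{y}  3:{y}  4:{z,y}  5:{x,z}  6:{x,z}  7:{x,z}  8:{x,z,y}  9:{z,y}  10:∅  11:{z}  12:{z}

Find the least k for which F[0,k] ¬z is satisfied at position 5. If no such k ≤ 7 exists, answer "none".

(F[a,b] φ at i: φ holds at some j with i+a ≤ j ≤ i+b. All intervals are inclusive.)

5

Scan j = 5,6,… for ¬z:
  j=5: fails
  j=6: fails
  j=7: fails
  j=8: fails
  j=9: fails
  j=10: holds
First hit at j=10, so smallest k = 10-5 = 5.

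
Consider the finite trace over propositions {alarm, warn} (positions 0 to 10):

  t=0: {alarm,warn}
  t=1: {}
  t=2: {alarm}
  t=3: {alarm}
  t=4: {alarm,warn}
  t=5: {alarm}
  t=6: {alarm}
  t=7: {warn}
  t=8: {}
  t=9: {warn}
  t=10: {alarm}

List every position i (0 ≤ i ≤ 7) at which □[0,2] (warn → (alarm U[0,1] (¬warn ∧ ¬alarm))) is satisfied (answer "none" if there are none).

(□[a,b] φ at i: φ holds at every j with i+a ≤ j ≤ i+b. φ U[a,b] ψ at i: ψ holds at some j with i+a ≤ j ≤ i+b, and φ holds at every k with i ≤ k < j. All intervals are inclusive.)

0, 1

Evaluate at each i in [0,7]:
  i=0: ✓ (all of [0,2])
  i=1: ✓ (all of [1,3])
  i=2: ✗ (fails at j=4)
  i=3: ✗ (fails at j=4)
  i=4: ✗ (fails at j=4)
  i=5: ✗ (fails at j=7)
  i=6: ✗ (fails at j=7)
  i=7: ✗ (fails at j=7)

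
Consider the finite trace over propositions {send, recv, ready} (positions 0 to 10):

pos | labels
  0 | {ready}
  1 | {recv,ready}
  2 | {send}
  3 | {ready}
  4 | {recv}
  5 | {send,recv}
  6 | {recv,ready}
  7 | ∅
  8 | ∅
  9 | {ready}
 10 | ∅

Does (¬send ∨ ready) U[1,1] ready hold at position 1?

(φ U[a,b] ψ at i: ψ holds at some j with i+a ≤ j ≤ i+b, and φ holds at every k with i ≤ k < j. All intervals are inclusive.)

Need some j in [2,2] with ready, and (¬send ∨ ready) at every k in [1,j-1].
  j=2: ready false.
No j in the window works → until fails.

No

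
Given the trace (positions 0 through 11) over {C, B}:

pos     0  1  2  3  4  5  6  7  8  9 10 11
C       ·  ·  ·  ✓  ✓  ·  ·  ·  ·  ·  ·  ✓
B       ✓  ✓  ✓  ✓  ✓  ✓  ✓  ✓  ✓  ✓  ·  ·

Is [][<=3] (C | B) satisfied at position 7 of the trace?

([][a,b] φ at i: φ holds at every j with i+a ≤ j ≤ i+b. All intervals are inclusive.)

No

Check (C | B) at every j in [7,10]:
  j=7: true
  j=8: true
  j=9: true
  j=10: false
Fails at j=10 → formula fails.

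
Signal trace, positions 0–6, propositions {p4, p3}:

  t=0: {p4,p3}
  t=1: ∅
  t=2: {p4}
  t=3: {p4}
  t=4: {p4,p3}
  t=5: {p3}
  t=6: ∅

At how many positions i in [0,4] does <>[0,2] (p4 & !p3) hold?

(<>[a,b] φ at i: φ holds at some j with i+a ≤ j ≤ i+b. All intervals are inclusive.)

4

Evaluate at each i in [0,4]:
  i=0: ✓ (witness j=2)
  i=1: ✓ (witness j=2)
  i=2: ✓ (witness j=2)
  i=3: ✓ (witness j=3)
  i=4: ✗ (none in [4,6])
Positions where it holds: {0, 1, 2, 3} → 4.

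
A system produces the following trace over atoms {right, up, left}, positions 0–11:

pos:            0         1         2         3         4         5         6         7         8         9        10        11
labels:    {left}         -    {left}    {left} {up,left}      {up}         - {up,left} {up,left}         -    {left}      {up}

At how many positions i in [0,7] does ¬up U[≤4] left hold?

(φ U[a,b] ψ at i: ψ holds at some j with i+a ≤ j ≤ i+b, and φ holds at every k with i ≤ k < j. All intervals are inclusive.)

Evaluate at each i in [0,7]:
  i=0: ✓ (rhs at j=0)
  i=1: ✓ (rhs at j=2; lhs holds on [1,1])
  i=2: ✓ (rhs at j=2)
  i=3: ✓ (rhs at j=3)
  i=4: ✓ (rhs at j=4)
  i=5: ✗ (lhs fails at k=5 before rhs at j=7)
  i=6: ✓ (rhs at j=7; lhs holds on [6,6])
  i=7: ✓ (rhs at j=7)
Positions where it holds: {0, 1, 2, 3, 4, 6, 7} → 7.

7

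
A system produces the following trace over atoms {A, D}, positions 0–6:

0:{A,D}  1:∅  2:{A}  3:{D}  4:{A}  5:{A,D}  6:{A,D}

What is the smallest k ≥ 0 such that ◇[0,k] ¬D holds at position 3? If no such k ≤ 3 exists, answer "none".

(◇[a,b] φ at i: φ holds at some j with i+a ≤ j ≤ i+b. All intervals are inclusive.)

Scan j = 3,4,… for ¬D:
  j=3: fails
  j=4: holds
First hit at j=4, so smallest k = 4-3 = 1.

1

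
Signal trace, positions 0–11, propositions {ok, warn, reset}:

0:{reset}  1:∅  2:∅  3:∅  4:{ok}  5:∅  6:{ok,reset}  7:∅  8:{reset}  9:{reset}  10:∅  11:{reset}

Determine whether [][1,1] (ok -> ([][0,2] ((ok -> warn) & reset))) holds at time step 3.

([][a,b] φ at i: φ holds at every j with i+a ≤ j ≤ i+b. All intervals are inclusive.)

False

Check (ok -> ([][0,2] ((ok -> warn) & reset))) at every j in [4,4]:
  j=4: antecedent true; consequent fails at 4 → ✗
Fails at j=4 → formula fails.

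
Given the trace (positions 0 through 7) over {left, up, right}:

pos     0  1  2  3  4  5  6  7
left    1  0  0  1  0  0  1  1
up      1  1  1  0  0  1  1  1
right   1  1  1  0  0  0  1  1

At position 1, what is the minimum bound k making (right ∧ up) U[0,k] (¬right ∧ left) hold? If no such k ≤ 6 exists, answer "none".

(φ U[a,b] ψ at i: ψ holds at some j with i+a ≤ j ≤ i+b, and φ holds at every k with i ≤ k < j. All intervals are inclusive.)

2

Need earliest j ≥ 1 with (¬right ∧ left), and (right ∧ up) at every k in [1,j-1].
  j=1: rhs fails.
  j=2: rhs fails.
  j=3: rhs holds; lhs holds on [1,2]. k = 2.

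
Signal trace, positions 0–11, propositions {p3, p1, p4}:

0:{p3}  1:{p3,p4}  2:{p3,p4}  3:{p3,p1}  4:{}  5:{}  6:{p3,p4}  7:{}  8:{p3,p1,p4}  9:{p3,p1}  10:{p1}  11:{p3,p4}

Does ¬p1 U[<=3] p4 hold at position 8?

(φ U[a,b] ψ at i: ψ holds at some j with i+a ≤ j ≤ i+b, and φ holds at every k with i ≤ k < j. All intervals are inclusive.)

Need some j in [8,11] with p4, and ¬p1 at every k in [8,j-1].
  j=8: p4 holds; no prefix to check → satisfied.

Holds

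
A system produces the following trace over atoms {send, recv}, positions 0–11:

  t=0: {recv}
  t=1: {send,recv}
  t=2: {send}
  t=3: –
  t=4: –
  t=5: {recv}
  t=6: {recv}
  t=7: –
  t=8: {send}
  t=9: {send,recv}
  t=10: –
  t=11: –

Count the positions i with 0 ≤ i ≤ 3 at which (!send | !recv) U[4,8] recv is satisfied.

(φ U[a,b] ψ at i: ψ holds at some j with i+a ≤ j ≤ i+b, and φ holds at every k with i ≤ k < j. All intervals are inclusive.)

2

Evaluate at each i in [0,3]:
  i=0: ✗ (lhs fails at k=1 before rhs at j=5)
  i=1: ✗ (lhs fails at k=1 before rhs at j=5)
  i=2: ✓ (rhs at j=6; lhs holds on [2,5])
  i=3: ✓ (rhs at j=9; lhs holds on [3,8])
Positions where it holds: {2, 3} → 2.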